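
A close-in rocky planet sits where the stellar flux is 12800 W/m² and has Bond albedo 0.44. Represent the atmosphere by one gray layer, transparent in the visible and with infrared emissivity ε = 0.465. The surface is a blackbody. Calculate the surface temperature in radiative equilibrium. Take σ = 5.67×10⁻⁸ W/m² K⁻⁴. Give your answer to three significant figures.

450 kelvin

The planet radiates to space at T_e = [S(1−α)/(4σ)]^(1/4) = 421.6 K.
The surface balance (absorbed SW + ε·downward IR = σT_s⁴) with T_a⁴ = T_s⁴/2 reduces to T_s = T_e·[2/(2−ε)]^¼ = 450.5 K.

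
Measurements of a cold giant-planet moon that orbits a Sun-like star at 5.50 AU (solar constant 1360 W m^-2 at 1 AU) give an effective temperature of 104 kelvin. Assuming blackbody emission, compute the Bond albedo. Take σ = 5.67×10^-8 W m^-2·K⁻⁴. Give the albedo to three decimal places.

By the inverse-square law, S = 1360/5.50² = 44.96 W m^-2.
Rearranging the radiative balance, α = 1 − 4σT⁴/S.
σT⁴ = 6.633 W m^-2, so 4σT⁴ = 26.53 W m^-2.
1−α = 26.53/44.96 = 0.5902, so α = 0.4098.

0.410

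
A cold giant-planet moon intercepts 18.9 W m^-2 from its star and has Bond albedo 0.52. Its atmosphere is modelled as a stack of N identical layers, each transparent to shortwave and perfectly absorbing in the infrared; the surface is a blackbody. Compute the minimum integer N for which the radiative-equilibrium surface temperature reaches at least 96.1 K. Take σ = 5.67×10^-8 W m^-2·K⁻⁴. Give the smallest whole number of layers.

2

OLR = S(1−α)/4 = 2.268 W m^-2; the top layer radiates at T_e = 79.53 K.
T_s = (N+1)^(1/4)·T_e ≥ 96.1 K requires N+1 ≥ (T_s/T_e)⁴ = (96.1/79.53)⁴ = 2.132.
So N ≥ 1.132; the smallest integer is N = 2.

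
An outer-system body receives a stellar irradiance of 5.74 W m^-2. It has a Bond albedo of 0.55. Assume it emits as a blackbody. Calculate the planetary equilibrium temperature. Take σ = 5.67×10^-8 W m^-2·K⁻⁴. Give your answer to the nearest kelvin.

Averaging over the sphere, the absorbed flux is S(1−α)/4 = 0.6457 W m^-2.
Balancing against σT⁴: T = (0.6457/5.67×10⁻⁸)^(1/4) = 58.09 K.

58 K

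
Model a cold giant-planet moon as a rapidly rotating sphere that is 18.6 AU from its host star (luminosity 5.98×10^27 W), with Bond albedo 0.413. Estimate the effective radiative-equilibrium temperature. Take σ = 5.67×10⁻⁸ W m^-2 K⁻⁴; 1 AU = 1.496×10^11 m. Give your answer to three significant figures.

112 K

Orbital distance: d = 18.6 AU = 2.783×10^12 m.
Flux at the orbit: S = L/(4πd²) = 5.98×10^27/(4π·(2.78×10^12)²) = 61.46 W m^-2.
Absorbed flux (global mean): S(1−α)/4 = 61.46·0.587/4 = 9.019 W m^-2.
Set σT⁴ = 9.019 → T = (9.019/σ)^(1/4) = 112.3 K.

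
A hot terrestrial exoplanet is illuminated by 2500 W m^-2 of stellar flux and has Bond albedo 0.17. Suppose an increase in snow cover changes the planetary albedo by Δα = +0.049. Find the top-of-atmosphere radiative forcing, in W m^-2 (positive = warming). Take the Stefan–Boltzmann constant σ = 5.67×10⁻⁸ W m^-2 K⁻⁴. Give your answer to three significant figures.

TOA radiative forcing: ΔF = −S·Δα/4 = −2500·(+0.049)/4 = -30.62 W m^-2.

-30.6 W m^-2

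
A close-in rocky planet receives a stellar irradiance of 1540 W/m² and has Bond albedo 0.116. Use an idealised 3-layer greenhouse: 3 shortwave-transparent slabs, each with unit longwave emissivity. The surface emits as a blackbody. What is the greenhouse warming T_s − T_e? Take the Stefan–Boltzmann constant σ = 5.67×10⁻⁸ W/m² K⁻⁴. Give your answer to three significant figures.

The effective emission temperature is T_e = [S(1−α)/(4σ)]^¼ = 278.3 K.
Surface: T_s = (4)^¼·T_e = 393.6 K.
So the greenhouse effect raises the surface by 393.6 − 278.3 = 115.3 K.

115 kelvin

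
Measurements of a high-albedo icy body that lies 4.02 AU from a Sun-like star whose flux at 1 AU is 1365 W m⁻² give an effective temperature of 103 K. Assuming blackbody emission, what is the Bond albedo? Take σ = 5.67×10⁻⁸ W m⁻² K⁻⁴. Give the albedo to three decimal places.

0.698

By the inverse-square law, S = 1365/4.02² = 84.47 W m⁻².
From σT⁴ = S(1−α)/4 we invert for α: 1−α = 4σT⁴/S.
σT⁴ = 6.382 W m⁻², so 4σT⁴ = 25.53 W m⁻².
1−α = 25.53/84.47 = 0.3022, so α = 0.6978.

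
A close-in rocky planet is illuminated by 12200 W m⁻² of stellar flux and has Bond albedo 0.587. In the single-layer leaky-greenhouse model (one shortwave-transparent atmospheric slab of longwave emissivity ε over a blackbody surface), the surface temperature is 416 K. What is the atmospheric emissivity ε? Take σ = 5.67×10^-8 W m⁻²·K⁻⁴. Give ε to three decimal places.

0.516

Effective temperature: T_e = [S(1−α)/(4σ)]^(1/4) = 386.1 K.
Since (2−ε)/2 = (T_e/T_s)⁴ = 0.7418, ε = 0.5164.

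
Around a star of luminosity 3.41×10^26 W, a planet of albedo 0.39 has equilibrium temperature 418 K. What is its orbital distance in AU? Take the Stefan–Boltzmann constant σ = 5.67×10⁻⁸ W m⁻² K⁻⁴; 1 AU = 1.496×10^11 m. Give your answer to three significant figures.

0.327 AU

Required flux: S = 4σT⁴/(1−α) = 11350 W m⁻².
S = L/(4πd²) → d = √(L/4πS) = √(3.41×10^26/(4π·11350)) = 4.889×10^10 m = 0.3268 AU.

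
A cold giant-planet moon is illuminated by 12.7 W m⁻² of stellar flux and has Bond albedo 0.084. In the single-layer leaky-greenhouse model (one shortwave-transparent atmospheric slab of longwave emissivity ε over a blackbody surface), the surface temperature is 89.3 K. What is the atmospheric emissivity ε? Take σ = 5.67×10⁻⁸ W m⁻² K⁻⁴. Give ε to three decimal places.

First, T_e = [12.70·(1−0.084)/(4σ)]^(1/4) = 84.63 K.
Inverting T_s⁴ = 2T_e⁴/(2−ε): (T_e/T_s)⁴ = 0.8066, so ε = 2(1 − 0.8066) = 0.3868.

0.387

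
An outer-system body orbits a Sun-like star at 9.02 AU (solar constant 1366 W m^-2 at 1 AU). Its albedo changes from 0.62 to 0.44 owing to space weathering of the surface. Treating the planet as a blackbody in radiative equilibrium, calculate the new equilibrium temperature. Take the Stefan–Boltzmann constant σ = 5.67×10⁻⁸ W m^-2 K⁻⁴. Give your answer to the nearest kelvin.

80 K

Flux at the orbit: S = 1366/(9.02)² = 16.79 W m^-2.
With the new albedo, S(1−α₂)/4 = 2.351 W m^-2, so T₂ = 80.24 K.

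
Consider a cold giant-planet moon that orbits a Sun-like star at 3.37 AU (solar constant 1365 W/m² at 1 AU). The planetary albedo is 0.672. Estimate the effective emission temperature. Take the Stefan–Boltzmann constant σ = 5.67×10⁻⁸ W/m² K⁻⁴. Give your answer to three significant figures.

115 kelvin

By the inverse-square law, S = 1365/3.37² = 120.2 W/m².
Averaging over the sphere, the absorbed flux is S(1−α)/4 = 9.856 W/m².
Set σT⁴ = 9.856 → T = (9.856/σ)^(1/4) = 114.8 K.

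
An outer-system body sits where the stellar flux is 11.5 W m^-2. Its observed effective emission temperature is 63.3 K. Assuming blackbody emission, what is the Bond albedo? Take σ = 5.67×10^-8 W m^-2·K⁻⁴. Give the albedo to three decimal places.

From σT⁴ = S(1−α)/4 we invert for α: 1−α = 4σT⁴/S.
4σT⁴ = 4·5.67×10⁻⁸·(63.3)⁴ = 3.641 W m^-2.
1−α = 3.641/11.50 = 0.3166, so α = 0.6834.

0.683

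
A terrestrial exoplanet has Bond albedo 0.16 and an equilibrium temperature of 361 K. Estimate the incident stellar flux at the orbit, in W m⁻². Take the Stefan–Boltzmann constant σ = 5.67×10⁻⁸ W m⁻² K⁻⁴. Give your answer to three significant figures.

4590 W m⁻²

Invert the energy balance for S: S = 4σT⁴/(1−α).
σT⁴ = 5.67×10⁻⁸·(361)⁴ = 963.0 W m⁻².
S = 4·963.0/0.84 = 4586 W m⁻².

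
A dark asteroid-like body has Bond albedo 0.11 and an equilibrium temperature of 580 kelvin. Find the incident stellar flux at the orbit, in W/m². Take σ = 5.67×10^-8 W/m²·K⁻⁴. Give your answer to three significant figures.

28800 W/m²

Invert the energy balance for S: S = 4σT⁴/(1−α).
σT⁴ = 5.67×10⁻⁸·(580)⁴ = 6416 W/m².
S = 4·6416/0.89 = 28840 W/m².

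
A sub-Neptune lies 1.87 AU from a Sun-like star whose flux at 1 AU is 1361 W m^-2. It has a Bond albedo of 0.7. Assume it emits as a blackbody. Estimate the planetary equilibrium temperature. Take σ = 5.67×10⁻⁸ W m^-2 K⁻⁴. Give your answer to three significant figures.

Irradiance scales as 1/d², so S = 1361 W m^-2 × (1/1.87)² = 389.2 W m^-2.
Absorbed flux (global mean): S(1−α)/4 = 389.2·0.3/4 = 29.19 W m^-2.
Set σT⁴ = 29.19 → T = (29.19/σ)^(1/4) = 150.6 K.

151 K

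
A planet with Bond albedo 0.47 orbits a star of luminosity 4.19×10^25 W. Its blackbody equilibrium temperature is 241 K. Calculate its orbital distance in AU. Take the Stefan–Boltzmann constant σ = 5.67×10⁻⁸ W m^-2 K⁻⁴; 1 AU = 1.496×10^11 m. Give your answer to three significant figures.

0.321 AU

Energy balance gives S = 4σT⁴/(1−α) = 1444 W m^-2.
S = L/(4πd²) → d = √(L/4πS) = √(4.19×10^25/(4π·1444)) = 4.806×10^10 m = 0.3213 AU.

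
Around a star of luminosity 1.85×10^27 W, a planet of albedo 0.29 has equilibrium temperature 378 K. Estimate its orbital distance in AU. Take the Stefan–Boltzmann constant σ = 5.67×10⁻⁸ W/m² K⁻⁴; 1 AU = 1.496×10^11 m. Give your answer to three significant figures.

Required flux: S = 4σT⁴/(1−α) = 6522 W/m².
Then d = [L/(4πS)]^(1/2) = 1.502×10^11 m, i.e. 1.004 AU.

1.00 AU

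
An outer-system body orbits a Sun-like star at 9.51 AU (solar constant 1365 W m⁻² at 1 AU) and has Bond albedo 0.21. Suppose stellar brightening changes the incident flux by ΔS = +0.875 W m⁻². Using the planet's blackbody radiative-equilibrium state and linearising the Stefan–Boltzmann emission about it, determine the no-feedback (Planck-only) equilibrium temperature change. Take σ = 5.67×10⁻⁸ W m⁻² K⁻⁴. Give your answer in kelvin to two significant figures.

By the inverse-square law, S = 1365/9.51² = 15.09 W m⁻².
The baseline emission temperature is T_e = 85.15 K.
ΔF = Δ[S(1−α)]/4 = (1−0.21)·+0.875/4 = 0.1728 W m⁻².
The Planck feedback parameter is 4σT_e³ = 0.1400 W m⁻²/K.
ΔT₀ = ΔF/λ_P = 0.1728/0.1400 = 1.23 K.

1.2 kelvin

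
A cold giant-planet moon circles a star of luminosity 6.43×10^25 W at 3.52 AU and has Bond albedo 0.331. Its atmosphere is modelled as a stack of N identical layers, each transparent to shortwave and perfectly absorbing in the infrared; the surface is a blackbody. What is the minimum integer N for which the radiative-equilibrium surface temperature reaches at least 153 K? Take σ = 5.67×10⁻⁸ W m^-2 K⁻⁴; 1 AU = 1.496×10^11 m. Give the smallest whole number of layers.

d = 3.52 × 1.496×10^11 m = 5.266×10^11 m.
Flux at the orbit: S = L/(4πd²) = 6.43×10^25/(4π·(5.27×10^11)²) = 18.45 W m^-2.
Top-of-atmosphere balance: σT_e⁴ = S(1−α)/4 = 3.086 W m^-2 → T_e = 85.89 K.
T_s = (N+1)^(1/4)·T_e ≥ 153 K requires N+1 ≥ (T_s/T_e)⁴ = (153/85.89)⁴ = 10.068.
The minimum whole number is N = 10.

10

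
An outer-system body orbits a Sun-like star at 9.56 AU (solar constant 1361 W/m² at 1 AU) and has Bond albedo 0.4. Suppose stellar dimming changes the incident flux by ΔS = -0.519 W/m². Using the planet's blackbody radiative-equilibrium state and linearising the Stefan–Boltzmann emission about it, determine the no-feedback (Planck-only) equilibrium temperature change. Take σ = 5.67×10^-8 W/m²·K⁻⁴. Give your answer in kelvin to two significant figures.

-0.69 kelvin

Irradiance scales as 1/d², so S = 1361 W/m² × (1/9.56)² = 14.89 W/m².
The baseline emission temperature is T_e = 79.23 K.
TOA radiative forcing: ΔF = (1−α)ΔS/4 = 0.6·(-0.519)/4 = -0.07785 W/m².
Linearising σT⁴ gives d(σT⁴)/dT = 4σT_e³ = 0.1128 W/m² per K.
Hence the no-feedback warming is ΔF/(4σT_e³) = -0.690 K.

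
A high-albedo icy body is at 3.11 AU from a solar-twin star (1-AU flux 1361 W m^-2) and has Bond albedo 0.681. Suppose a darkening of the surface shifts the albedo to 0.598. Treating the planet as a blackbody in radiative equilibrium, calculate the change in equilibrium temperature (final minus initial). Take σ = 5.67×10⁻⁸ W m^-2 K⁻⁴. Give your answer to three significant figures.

Flux at the orbit: S = 1361/(3.11)² = 140.7 W m^-2.
Before: T₁ = [140.7·0.319/(4σ)]^(1/4) = 118.6 K.
Final:   T₂ = [S(1−0.598)/(4σ)]^(1/4) = 125.7 K.
Change: 125.7 − 118.6 = 7.060 K.

7.06 K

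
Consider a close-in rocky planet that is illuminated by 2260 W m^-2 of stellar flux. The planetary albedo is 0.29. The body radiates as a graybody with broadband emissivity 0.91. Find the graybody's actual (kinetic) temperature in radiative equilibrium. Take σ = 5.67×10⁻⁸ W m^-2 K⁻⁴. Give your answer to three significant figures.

Absorbed flux (global mean): S(1−α)/4 = 2260·0.71/4 = 401.1 W m^-2.
Equating to εσT⁴ with ε = 0.91: T = (401.1/0.91σ)^(1/4) = 296.9 K.

297 kelvin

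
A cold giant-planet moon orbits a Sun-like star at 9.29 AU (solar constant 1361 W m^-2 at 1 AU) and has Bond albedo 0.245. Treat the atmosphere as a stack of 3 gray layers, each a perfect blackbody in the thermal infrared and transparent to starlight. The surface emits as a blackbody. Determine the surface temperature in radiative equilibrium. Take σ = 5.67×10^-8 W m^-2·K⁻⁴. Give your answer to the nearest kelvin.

120 K

Flux at the orbit: S = 1361/(9.29)² = 15.77 W m^-2.
Top-of-atmosphere balance: σT_e⁴ = S(1−α)/4 = 2.977 W m^-2 → T_e = 85.12 K.
Layer-by-layer balance gives σT_s⁴ = (N+1)σT_e⁴, so T_s = 4^¼·85.12 = 120.4 K.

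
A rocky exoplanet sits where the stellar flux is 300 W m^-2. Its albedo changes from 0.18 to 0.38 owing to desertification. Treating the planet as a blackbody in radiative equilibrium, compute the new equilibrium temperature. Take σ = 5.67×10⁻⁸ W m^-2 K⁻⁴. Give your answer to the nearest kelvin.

With the new albedo, S(1−α₂)/4 = 46.50 W m^-2, so T₂ = 169.2 K.

169 K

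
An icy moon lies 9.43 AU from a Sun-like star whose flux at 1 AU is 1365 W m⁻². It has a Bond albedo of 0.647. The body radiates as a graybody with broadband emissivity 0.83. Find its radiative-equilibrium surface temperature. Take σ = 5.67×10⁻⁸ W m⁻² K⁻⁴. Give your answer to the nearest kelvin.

By the inverse-square law, S = 1365/9.43² = 15.35 W m⁻².
The planet absorbs (1−α)S over its disc πR² and re-emits over 4πR², so the mean absorbed flux is (1−0.647)·15.35/4 = 1.355 W m⁻².
Equating to εσT⁴ with ε = 0.83: T = (1.355/0.83σ)^(1/4) = 73.25 K.

73 kelvin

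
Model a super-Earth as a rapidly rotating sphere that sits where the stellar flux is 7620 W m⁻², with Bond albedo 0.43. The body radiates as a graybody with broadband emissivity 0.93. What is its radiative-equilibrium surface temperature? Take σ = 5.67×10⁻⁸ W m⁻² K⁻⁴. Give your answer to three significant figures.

The planet absorbs (1−α)S over its disc πR² and re-emits over 4πR², so the mean absorbed flux is (1−0.43)·7620/4 = 1086 W m⁻².
Equating to εσT⁴ with ε = 0.93: T = (1086/0.93σ)^(1/4) = 378.8 K.

379 kelvin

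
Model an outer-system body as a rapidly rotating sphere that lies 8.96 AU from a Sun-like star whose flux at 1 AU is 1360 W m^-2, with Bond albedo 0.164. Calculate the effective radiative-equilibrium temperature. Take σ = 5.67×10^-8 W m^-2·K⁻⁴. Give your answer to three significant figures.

Irradiance scales as 1/d², so S = 1360 W m^-2 × (1/8.96)² = 16.94 W m^-2.
The planet absorbs (1−α)S over its disc πR² and re-emits over 4πR², so the mean absorbed flux is (1−0.164)·16.94/4 = 3.541 W m^-2.
Balancing against σT⁴: T = (3.541/5.67×10⁻⁸)^(1/4) = 88.89 K.

88.9 K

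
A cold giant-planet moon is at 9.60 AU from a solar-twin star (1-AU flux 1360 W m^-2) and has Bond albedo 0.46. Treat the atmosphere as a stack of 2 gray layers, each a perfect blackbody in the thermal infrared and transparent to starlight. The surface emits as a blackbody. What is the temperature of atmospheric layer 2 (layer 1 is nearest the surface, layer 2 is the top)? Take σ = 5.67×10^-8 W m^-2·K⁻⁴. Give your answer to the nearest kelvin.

Irradiance scales as 1/d², so S = 1360 W m^-2 × (1/9.60)² = 14.76 W m^-2.
Top-of-atmosphere balance: σT_e⁴ = S(1−α)/4 = 1.992 W m^-2 → T_e = 76.99 K.
Each opaque layer satisfies 2T_j⁴ = T_{j−1}⁴ + T_{j+1}⁴, giving T_k⁴ = (N+1−k)T_e⁴.
T_2 = (1)^(1/4)·76.99 = 76.99 K.

77 K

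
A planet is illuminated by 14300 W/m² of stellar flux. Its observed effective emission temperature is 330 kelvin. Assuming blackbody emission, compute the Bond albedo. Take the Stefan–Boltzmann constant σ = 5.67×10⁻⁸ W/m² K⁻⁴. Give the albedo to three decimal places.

Energy balance: S(1−α)/4 = σT⁴, so 1−α = 4σT⁴/S.
σT⁴ = 672.4 W/m², so 4σT⁴ = 2690 W/m².
1−α = 2690/14300 = 0.1881, so α = 0.8119.

0.812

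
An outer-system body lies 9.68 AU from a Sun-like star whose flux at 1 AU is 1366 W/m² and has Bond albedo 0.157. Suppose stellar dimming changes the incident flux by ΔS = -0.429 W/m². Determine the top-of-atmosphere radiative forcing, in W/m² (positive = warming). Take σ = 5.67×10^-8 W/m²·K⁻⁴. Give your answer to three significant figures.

Flux at the orbit: S = 1366/(9.68)² = 14.58 W/m².
ΔF = Δ[S(1−α)]/4 = (1−0.157)·-0.429/4 = -0.09041 W/m².

-0.0904 W/m²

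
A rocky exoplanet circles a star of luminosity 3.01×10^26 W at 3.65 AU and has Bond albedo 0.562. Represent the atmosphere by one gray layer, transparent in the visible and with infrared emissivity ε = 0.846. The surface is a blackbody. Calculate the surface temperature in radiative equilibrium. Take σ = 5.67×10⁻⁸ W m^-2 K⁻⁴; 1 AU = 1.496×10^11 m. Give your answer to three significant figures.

128 kelvin

Orbital distance: d = 3.65 AU = 5.460×10^11 m.
Spreading L over a sphere of radius d: S = 3.01×10^26/(4π·5.46×10^11²) = 80.34 W m^-2.
The planet radiates to space at T_e = [S(1−α)/(4σ)]^(1/4) = 111.6 K.
The surface balance (absorbed SW + ε·downward IR = σT_s⁴) with T_a⁴ = T_s⁴/2 reduces to T_s = T_e·[2/(2−ε)]^¼ = 128.1 K.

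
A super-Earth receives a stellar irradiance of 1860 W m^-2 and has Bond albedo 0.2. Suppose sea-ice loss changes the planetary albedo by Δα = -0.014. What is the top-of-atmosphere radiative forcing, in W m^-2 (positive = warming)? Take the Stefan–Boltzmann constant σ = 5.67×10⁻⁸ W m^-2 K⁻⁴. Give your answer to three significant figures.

6.51 W m^-2

TOA radiative forcing: ΔF = −S·Δα/4 = −1860·(-0.014)/4 = 6.510 W m^-2.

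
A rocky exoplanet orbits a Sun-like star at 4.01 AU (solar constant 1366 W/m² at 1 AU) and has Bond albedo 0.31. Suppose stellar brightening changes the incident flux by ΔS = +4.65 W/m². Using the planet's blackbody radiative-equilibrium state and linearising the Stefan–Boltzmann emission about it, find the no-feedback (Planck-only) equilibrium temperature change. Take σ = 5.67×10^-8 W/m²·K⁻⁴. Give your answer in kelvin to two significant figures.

Irradiance scales as 1/d², so S = 1366 W/m² × (1/4.01)² = 84.95 W/m².
The baseline emission temperature is T_e = 126.8 K.
Only a fraction (1−α) is absorbed and it's spread over 4πR², so ΔF = (1−α)ΔS/4 = 0.8021 W/m².
Linearising σT⁴ gives d(σT⁴)/dT = 4σT_e³ = 0.4623 W/m² per K.
So ΔT₀ = 0.8021/0.4623 = 1.74 K.

1.7 K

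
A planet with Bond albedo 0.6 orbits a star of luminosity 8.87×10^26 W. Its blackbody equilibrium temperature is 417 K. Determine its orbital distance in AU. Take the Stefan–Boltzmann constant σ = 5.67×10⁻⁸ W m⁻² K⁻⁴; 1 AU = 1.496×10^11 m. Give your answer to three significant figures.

0.429 AU

The flux needed for this T is 4σT⁴/(1−0.6) = 17140 W m⁻².
S = L/(4πd²) → d = √(L/4πS) = √(8.87×10^26/(4π·17140)) = 6.416×10^10 m = 0.4289 AU.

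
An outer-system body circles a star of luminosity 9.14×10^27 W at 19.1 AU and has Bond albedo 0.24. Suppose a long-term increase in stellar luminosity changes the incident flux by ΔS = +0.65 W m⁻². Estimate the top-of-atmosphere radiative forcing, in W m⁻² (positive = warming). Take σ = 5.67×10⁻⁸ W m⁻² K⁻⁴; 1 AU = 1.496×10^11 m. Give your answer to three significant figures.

d = 19.1 × 1.496×10^11 m = 2.857×10^12 m.
Spreading L over a sphere of radius d: S = 9.14×10^27/(4π·2.86×10^12²) = 89.09 W m⁻².
ΔF = Δ[S(1−α)]/4 = (1−0.24)·+0.65/4 = 0.1235 W m⁻².

0.124 W m⁻²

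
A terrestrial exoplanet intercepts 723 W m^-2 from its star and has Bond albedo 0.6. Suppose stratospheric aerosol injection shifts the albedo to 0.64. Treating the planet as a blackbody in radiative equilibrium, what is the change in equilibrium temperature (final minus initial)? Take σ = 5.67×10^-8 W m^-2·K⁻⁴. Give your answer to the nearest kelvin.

With α = 0.6, T₁ = 189.0 K.
Final:   T₂ = [S(1−0.64)/(4σ)]^(1/4) = 184.1 K.
Change: 184.1 − 189.0 = -4.912 K.

-5 kelvin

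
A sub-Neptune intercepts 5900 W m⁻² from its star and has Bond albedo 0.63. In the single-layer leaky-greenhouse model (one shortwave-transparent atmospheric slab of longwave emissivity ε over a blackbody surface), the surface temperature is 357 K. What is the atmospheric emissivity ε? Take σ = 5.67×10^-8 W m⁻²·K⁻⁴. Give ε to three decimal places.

Effective temperature: T_e = [S(1−α)/(4σ)]^(1/4) = 313.2 K.
Inverting T_s⁴ = 2T_e⁴/(2−ε): (T_e/T_s)⁴ = 0.5926, so ε = 2(1 − 0.5926) = 0.8149.

0.815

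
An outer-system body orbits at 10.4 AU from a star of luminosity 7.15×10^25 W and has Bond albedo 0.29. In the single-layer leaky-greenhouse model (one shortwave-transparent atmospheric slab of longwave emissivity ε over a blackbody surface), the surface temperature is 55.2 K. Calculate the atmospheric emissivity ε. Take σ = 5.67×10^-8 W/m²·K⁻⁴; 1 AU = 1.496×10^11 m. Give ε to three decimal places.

0.415

Orbital distance: d = 10.4 AU = 1.556×10^12 m.
Flux at the orbit: S = L/(4πd²) = 7.15×10^25/(4π·(1.56×10^12)²) = 2.351 W/m².
Effective temperature: T_e = [S(1−α)/(4σ)]^(1/4) = 52.08 K.
Inverting T_s⁴ = 2T_e⁴/(2−ε): (T_e/T_s)⁴ = 0.7925, so ε = 2(1 − 0.7925) = 0.4149.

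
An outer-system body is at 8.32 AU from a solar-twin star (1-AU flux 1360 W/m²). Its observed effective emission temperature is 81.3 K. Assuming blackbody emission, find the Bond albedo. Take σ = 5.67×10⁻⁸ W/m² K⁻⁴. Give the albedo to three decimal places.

By the inverse-square law, S = 1360/8.32² = 19.65 W/m².
Rearranging the radiative balance, α = 1 − 4σT⁴/S.
σT⁴ = 2.477 W/m², so 4σT⁴ = 9.908 W/m².
Hence α = 1 − 9.908/19.65 = 0.4957.

0.496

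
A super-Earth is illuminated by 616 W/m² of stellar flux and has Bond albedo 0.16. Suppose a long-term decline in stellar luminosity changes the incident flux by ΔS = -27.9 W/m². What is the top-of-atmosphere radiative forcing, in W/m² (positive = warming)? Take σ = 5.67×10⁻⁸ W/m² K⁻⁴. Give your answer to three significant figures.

-5.86 W/m²

ΔF = Δ[S(1−α)]/4 = (1−0.16)·-27.9/4 = -5.859 W/m².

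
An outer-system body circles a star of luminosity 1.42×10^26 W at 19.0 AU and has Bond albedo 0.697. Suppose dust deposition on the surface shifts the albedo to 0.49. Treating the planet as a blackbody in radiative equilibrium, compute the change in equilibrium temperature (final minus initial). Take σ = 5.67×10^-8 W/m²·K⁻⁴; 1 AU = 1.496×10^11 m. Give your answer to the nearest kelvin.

d = 19.0 × 1.496×10^11 m = 2.842×10^12 m.
S = L/(4πd²) = 1.399 W/m².
Initial: T₁ = [S(1−0.697)/(4σ)]^(1/4) = 36.97 K.
Final:   T₂ = [S(1−0.49)/(4σ)]^(1/4) = 42.11 K.
ΔT = T₂ − T₁ = 5.140 K.

5 K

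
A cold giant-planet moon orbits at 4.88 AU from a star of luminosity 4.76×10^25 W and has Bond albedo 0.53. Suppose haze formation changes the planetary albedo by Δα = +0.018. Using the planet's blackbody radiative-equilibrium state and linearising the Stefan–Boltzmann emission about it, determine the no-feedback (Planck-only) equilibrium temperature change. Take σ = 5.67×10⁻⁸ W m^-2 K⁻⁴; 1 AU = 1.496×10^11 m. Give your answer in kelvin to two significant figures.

-0.59 kelvin

d = 4.88 × 1.496×10^11 m = 7.300×10^11 m.
Spreading L over a sphere of radius d: S = 4.76×10^25/(4π·7.30×10^11²) = 7.107 W m^-2.
Reference equilibrium: T_e = [S(1−α)/(4σ)]^(1/4) = 61.95 K.
The change in absorbed flux is Δ[S(1−α)/4] = −SΔα/4 = -0.03198 W m^-2.
Planck response: λ_P = 4σT_e³ = 4·5.67×10⁻⁸·(61.95)³ = 0.05392 W m^-2/K.
So ΔT₀ = -0.03198/0.05392 = -0.593 K.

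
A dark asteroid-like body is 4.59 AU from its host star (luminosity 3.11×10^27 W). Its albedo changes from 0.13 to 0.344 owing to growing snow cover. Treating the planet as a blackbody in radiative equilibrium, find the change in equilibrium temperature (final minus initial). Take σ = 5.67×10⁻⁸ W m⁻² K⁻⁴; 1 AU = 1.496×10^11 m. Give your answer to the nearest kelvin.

d = 4.59 × 1.496×10^11 m = 6.867×10^11 m.
Spreading L over a sphere of radius d: S = 3.11×10^27/(4π·6.87×10^11²) = 524.9 W m⁻².
Initial: T₁ = [S(1−0.13)/(4σ)]^(1/4) = 211.8 K.
Final:   T₂ = [S(1−0.344)/(4σ)]^(1/4) = 197.4 K.
ΔT = T₂ − T₁ = -14.44 K.

-14 K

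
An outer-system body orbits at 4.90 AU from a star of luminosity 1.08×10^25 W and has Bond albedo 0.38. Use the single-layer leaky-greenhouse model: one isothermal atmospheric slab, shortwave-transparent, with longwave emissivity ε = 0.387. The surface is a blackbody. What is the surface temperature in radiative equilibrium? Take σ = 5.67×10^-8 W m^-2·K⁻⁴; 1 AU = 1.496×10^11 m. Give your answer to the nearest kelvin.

d = 4.90 × 1.496×10^11 m = 7.330×10^11 m.
Flux at the orbit: S = L/(4πd²) = 1.08×10^25/(4π·(7.33×10^11)²) = 1.599 W m^-2.
The planet radiates to space at T_e = [S(1−α)/(4σ)]^(1/4) = 45.73 K.
Surface balance with a leaky layer gives σT_s⁴ = σT_e⁴·2/(2−ε), so T_s = T_e·[2/(2−0.387)]^(1/4) = 48.25 K.

48 K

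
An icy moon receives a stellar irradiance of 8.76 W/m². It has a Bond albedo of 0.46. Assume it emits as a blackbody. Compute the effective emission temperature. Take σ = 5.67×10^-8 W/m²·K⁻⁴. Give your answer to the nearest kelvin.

68 K

Averaging over the sphere, the absorbed flux is S(1−α)/4 = 1.183 W/m².
Balancing against σT⁴: T = (1.183/5.67×10⁻⁸)^(1/4) = 67.58 K.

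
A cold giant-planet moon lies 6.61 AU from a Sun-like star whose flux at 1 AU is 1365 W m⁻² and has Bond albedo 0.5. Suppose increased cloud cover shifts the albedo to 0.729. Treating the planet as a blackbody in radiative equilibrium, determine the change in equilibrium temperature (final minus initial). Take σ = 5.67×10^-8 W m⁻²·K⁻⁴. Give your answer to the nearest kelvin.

-13 K

Irradiance scales as 1/d², so S = 1365 W m⁻² × (1/6.61)² = 31.24 W m⁻².
With α = 0.5, T₁ = 91.10 K.
After:  T₂ = [31.24·0.271/(4σ)]^(1/4) = 78.17 K.
ΔT = T₂ − T₁ = -12.93 K.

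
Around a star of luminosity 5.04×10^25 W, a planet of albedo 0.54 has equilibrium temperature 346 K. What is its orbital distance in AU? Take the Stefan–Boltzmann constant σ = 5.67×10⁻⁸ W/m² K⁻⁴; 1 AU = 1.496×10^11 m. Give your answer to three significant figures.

0.159 AU

Energy balance gives S = 4σT⁴/(1−α) = 7066 W/m².
From L = 4πd²S, d = √(5.04×10^25/(4π·7066)) = 2.382×10^10 m = 0.1593 AU.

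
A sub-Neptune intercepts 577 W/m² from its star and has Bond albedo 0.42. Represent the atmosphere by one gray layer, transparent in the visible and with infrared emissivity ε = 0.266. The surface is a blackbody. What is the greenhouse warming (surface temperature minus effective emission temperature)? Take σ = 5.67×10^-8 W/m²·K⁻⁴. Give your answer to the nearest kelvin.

7 K

Effective emission temperature (TOA balance): σT_e⁴ = S(1−α)/4 = 83.67 W/m² → T_e = 196.0 K.
The surface balance (absorbed SW + ε·downward IR = σT_s⁴) with T_a⁴ = T_s⁴/2 reduces to T_s = T_e·[2/(2−ε)]^¼ = 203.1 K.
Greenhouse warming: T_s − T_e = 7.119 K.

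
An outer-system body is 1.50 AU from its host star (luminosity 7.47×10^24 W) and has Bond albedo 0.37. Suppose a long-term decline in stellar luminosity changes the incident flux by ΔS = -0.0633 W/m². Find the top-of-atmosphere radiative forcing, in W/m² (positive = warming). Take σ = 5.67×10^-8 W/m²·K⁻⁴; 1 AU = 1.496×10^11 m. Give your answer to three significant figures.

d = 1.50 × 1.496×10^11 m = 2.244×10^11 m.
Flux at the orbit: S = L/(4πd²) = 7.47×10^24/(4π·(2.24×10^11)²) = 11.80 W/m².
ΔF = Δ[S(1−α)]/4 = (1−0.37)·-0.0633/4 = -0.009970 W/m².

-0.00997 W/m²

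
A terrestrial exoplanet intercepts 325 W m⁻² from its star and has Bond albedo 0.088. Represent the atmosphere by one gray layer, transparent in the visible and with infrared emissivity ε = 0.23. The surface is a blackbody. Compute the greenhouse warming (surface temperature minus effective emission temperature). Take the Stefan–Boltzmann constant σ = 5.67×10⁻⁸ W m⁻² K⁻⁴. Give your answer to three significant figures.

The planet radiates to space at T_e = [S(1−α)/(4σ)]^(1/4) = 190.1 K.
Surface balance with a leaky layer gives σT_s⁴ = σT_e⁴·2/(2−ε), so T_s = T_e·[2/(2−0.23)]^(1/4) = 196.0 K.
Greenhouse warming: T_s − T_e = 5.897 K.

5.90 K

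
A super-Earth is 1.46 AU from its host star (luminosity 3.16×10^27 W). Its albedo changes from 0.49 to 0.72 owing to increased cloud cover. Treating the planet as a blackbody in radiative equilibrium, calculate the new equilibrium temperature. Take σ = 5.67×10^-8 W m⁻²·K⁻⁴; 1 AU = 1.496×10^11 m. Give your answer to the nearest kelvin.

Orbital distance: d = 1.46 AU = 2.184×10^11 m.
Flux at the orbit: S = L/(4πd²) = 3.16×10^27/(4π·(2.18×10^11)²) = 5271 W m⁻².
T₂ = [S(1−α₂)/(4σ)]^(1/4) = [5271·0.28/(4σ)]^(1/4) = 284.0 K.

284 kelvin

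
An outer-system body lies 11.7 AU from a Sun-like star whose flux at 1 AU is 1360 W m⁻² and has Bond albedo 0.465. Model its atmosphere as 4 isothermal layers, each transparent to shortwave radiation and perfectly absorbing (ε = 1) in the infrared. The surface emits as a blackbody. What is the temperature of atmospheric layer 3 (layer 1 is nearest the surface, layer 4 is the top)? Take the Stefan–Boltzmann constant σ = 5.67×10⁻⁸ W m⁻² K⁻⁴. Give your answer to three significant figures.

Irradiance scales as 1/d², so S = 1360 W m⁻² × (1/11.7)² = 9.935 W m⁻².
Top-of-atmosphere balance: σT_e⁴ = S(1−α)/4 = 1.329 W m⁻² → T_e = 69.58 K.
The net upward flux σT_e⁴ is constant between every pair of levels, so T_k⁴ = (N+1−k)T_e⁴.
T_3 = (2)^(1/4)·69.58 = 82.74 K.

82.7 K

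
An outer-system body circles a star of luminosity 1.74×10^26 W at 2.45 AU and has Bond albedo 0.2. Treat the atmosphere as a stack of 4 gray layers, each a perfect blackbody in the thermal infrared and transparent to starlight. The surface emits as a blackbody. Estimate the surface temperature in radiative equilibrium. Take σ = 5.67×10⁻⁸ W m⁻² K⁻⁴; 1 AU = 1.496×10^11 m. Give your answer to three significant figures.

Orbital distance: d = 2.45 AU = 3.665×10^11 m.
Flux at the orbit: S = L/(4πd²) = 1.74×10^26/(4π·(3.67×10^11)²) = 103.1 W m⁻².
The effective emission temperature is T_e = [S(1−α)/(4σ)]^¼ = 138.1 K.
Layer-by-layer balance gives σT_s⁴ = (N+1)σT_e⁴, so T_s = 5^¼·138.1 = 206.5 K.

206 K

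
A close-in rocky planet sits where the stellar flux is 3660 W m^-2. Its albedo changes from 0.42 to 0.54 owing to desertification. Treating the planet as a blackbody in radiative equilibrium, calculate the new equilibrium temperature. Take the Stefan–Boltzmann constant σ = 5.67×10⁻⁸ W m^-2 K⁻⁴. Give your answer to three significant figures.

294 K

New equilibrium: T₂ = [(1−0.54)·3660/(4σ)]^(1/4) = 293.5 K.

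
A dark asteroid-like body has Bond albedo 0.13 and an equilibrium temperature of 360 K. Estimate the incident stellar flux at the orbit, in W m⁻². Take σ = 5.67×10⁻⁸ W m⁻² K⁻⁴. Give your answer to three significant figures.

4380 W m⁻²

Invert the energy balance for S: S = 4σT⁴/(1−α).
σT⁴ = 5.67×10⁻⁸·(360)⁴ = 952.3 W m⁻².
So S = 4×952.3/(1−0.13) = 4379 W m⁻².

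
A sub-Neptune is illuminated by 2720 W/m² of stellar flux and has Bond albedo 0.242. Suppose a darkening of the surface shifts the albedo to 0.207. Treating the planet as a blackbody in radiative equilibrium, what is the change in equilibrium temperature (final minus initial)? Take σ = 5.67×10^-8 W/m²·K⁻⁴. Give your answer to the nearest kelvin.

4 K

Initial: T₁ = [S(1−0.242)/(4σ)]^(1/4) = 308.8 K.
Final:   T₂ = [S(1−0.207)/(4σ)]^(1/4) = 312.3 K.
ΔT = T₂ − T₁ = 3.504 K.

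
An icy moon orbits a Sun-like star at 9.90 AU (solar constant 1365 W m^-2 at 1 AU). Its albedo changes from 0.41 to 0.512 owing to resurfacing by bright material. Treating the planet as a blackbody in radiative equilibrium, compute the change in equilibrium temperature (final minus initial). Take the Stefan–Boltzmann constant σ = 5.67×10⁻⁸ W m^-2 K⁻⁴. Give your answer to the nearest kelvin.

Irradiance scales as 1/d², so S = 1365 W m^-2 × (1/9.90)² = 13.93 W m^-2.
Before: T₁ = [13.93·0.59/(4σ)]^(1/4) = 77.58 K.
Final:   T₂ = [S(1−0.512)/(4σ)]^(1/4) = 73.99 K.
Change: 73.99 − 77.58 = -3.595 K.

-4 K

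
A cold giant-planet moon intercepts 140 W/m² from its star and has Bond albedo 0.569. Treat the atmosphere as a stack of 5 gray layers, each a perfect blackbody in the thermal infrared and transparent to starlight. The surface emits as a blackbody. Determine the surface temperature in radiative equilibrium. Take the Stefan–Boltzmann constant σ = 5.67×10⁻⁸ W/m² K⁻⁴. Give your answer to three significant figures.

The effective emission temperature is T_e = [S(1−α)/(4σ)]^¼ = 127.7 K.
For an N-layer opaque stack, T_s⁴ = (N+1)T_e⁴, hence T_s = (6)^(1/4)×127.7 K = 199.9 K.

200 kelvin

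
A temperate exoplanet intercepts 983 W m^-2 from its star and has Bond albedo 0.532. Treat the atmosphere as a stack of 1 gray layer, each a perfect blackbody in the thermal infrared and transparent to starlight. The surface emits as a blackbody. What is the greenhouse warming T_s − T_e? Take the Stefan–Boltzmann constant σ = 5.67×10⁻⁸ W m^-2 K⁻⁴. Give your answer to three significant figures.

OLR = S(1−α)/4 = 115.0 W m^-2; the top layer radiates at T_e = 212.2 K.
Surface: T_s = (2)^¼·T_e = 252.4 K.
Warming: T_s − T_e = 40.15 K.

40.2 kelvin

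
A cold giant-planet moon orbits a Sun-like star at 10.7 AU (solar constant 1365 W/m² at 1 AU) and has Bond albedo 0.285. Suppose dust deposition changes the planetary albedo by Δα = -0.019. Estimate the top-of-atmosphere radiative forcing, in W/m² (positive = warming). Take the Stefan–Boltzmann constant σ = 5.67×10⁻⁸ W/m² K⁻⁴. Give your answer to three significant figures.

0.0566 W/m²

By the inverse-square law, S = 1365/10.7² = 11.92 W/m².
TOA radiative forcing: ΔF = −S·Δα/4 = −11.92·(-0.019)/4 = 0.05663 W/m².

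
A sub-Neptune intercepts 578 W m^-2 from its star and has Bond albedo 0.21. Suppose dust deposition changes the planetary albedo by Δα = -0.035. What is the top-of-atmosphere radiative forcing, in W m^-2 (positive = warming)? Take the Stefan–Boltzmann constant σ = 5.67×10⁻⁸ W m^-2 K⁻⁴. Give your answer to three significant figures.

5.06 W m^-2

TOA radiative forcing: ΔF = −S·Δα/4 = −578.0·(-0.035)/4 = 5.058 W m^-2.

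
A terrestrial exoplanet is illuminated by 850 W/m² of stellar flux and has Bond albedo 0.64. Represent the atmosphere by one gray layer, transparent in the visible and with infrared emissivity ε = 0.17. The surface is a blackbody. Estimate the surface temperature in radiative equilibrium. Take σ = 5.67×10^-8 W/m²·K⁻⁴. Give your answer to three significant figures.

The planet radiates to space at T_e = [S(1−α)/(4σ)]^(1/4) = 191.7 K.
Surface balance with a leaky layer gives σT_s⁴ = σT_e⁴·2/(2−ε), so T_s = T_e·[2/(2−0.17)]^(1/4) = 196.0 K.

196 kelvin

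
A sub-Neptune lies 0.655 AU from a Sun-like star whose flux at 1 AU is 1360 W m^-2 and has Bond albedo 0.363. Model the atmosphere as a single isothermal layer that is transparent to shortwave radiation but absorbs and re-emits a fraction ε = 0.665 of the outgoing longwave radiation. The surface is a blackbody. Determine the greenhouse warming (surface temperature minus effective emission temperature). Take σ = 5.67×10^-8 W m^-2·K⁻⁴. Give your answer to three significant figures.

32.7 kelvin

Flux at the orbit: S = 1360/(0.655)² = 3170 W m^-2.
Effective emission temperature (TOA balance): σT_e⁴ = S(1−α)/4 = 504.8 W m^-2 → T_e = 307.2 K.
The surface balance (absorbed SW + ε·downward IR = σT_s⁴) with T_a⁴ = T_s⁴/2 reduces to T_s = T_e·[2/(2−ε)]^¼ = 339.8 K.
T_s − T_e = 339.8 − 307.2 = 32.66 K.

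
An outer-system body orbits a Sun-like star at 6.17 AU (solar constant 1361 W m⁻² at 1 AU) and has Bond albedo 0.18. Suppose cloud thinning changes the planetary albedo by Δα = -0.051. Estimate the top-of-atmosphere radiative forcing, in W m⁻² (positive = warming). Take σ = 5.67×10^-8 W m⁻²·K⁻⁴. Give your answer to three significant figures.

Flux at the orbit: S = 1361/(6.17)² = 35.75 W m⁻².
TOA radiative forcing: ΔF = −S·Δα/4 = −35.75·(-0.051)/4 = 0.4558 W m⁻².

0.456 W m⁻²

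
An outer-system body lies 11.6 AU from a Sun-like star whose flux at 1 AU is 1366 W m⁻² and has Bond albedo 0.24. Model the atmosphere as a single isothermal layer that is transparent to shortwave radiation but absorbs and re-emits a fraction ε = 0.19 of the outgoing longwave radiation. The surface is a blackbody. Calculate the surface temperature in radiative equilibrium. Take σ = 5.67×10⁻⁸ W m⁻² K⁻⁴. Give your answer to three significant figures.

78.3 K

Flux at the orbit: S = 1366/(11.6)² = 10.15 W m⁻².
At the top of the atmosphere, σT_e⁴ = S(1−α)/4 = 1.929 W m⁻², giving T_e = 76.37 K.
For a single slab of emissivity ε, T_s⁴ = 2T_e⁴/(2−ε); thus T_s = 76.37·(1.105)^(1/4) = 78.30 K.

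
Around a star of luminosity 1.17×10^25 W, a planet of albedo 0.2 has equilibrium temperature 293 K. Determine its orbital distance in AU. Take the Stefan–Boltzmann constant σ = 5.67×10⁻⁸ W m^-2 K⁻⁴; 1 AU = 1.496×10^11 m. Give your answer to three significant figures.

0.141 AU

Energy balance gives S = 4σT⁴/(1−α) = 2089 W m^-2.
Then d = [L/(4πS)]^(1/2) = 2.111×10^10 m, i.e. 0.1411 AU.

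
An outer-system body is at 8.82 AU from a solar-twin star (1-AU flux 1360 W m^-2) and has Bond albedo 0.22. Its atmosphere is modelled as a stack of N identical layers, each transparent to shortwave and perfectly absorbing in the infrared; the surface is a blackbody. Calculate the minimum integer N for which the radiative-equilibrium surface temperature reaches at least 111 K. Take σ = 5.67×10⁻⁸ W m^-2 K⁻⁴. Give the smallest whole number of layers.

Irradiance scales as 1/d², so S = 1360 W m^-2 × (1/8.82)² = 17.48 W m^-2.
Top-of-atmosphere balance: σT_e⁴ = S(1−α)/4 = 3.409 W m^-2 → T_e = 88.06 K.
Since T_s⁴ = (N+1)T_e⁴, we need N ≥ (T_s/T_e)⁴ − 1 = 1.525.
The minimum whole number is N = 2.

2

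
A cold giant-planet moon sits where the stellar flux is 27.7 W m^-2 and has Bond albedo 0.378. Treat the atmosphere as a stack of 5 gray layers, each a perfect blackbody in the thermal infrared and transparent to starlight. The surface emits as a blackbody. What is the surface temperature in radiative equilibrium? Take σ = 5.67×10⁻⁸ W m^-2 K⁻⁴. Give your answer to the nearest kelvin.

The effective emission temperature is T_e = [S(1−α)/(4σ)]^¼ = 93.36 K.
With N = 5 opaque layers, T_s = (N+1)^(1/4)·T_e = 6^(1/4)·93.36 = 146.1 K.

146 K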